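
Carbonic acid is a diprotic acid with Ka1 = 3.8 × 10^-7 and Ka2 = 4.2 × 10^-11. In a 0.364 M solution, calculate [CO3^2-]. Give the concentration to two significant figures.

4.2 × 10^-11 M

First ionization gives [H+] ≈ [HCO3-] = 3.72 × 10^-4 M.
Second step: Ka2 = [H+][CO3^2-]/[HCO3-] ≈ [CO3^2-] (since [H+] ≈ [HCO3-]).
So [CO3^2-] ≈ Ka2.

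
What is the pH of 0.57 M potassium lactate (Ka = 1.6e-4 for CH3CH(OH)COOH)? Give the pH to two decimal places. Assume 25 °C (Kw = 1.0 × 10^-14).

pH = 8.78

CH3CH(OH)COO- is the conjugate base of the weak acid CH3CH(OH)COOH.
Kb = Kw/Ka = 1.0×10^-14 / 1.6 × 10^-4 = 6.25 × 10^-11
Kb = x²/(0.57 − x) = 6.25 × 10^-11
Assume x ≪ 0.57: x ≈ √(6.25 × 10^-11 × 0.57) = 5.97 × 10^-6 M
pOH = −log(5.97 × 10^-6) = 5.22; pH = 14.00 − 5.22 = 8.78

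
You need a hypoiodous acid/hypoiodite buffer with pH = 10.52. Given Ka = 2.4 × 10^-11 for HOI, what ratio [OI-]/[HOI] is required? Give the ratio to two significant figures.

ratio = 0.79

pKa = -log(2.4 × 10^-11) = 10.620
pH = pKa + log(r) ⇒ log(r) = 10.52 − 10.620 = -0.100
r = [OI-]/[HOI] = 10^(-0.100) = 0.794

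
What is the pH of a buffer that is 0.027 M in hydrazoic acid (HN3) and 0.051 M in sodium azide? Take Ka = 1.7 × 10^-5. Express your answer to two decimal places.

pH = 5.05

pKa = −log(1.7 × 10^-5) = 4.770
Henderson–Hasselbalch: pH = pKa + log([N3-]/[HN3]) = 4.770 + log(0.051/0.027)
pH = 4.770 + (+0.276) = 5.05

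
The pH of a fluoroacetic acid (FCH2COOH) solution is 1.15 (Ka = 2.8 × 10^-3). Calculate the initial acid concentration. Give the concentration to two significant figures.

C₀ = 1.9 M

[H+] = 10^(-1.15) = 7.08 × 10^-2 M = x
Ka = x²/(C₀ − x) ⇒ C₀ = x + x²/Ka
C₀ = 7.08 × 10^-2 + (7.08 × 10^-2)²/(2.8 × 10^-3) = 1.86 M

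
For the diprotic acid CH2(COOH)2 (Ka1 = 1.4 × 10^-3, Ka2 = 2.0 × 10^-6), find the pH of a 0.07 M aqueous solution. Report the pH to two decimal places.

pH = 2.04

Since Ka1 ≫ Ka2, the first ionization dominates [H+].
Ka1 = x²/(0.07 − x) = 1.4 × 10^-3
Solving the quadratic: x = (−Ka1 + √(Ka1² + 4·Ka1·C₀))/2 = 9.22 × 10^-3 M
pH = −log(9.22 × 10^-3) = 2.04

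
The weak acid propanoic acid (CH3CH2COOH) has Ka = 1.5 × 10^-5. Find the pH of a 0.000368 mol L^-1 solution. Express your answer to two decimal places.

pH = 4.17

CH3CH2COOH ⇌ CH3CH2COO- + H+
From the ICE table, Ka = x²/(0.000368 − x) = 1.5 × 10^-5.
x is not negligible relative to C₀; solve x² + 1.5e-05·x − 5.52e-09 = 0.
x = [−1.5e-05 + √(1.5e-05² + 2.21e-08)]/2 = 6.72 × 10^-5 M
pH = −log[H+] = −log(6.72 × 10^-5) = 4.17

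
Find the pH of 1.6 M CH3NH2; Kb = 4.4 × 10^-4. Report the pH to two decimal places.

pH = 12.42

CH3NH2 + H2O ⇌ CH3NH3+ + OH-
Kb = x²/(1.6 − x) = 4.4 × 10^-4
Assume x ≪ 1.6: x ≈ √(4.4 × 10^-4 × 1.6) = 2.65 × 10^-2 M
Check: 1.7% ionized — well under 5%, approximation valid.
pOH = −log(2.65 × 10^-2) = 1.58; pH = 14.00 − 1.58 = 12.42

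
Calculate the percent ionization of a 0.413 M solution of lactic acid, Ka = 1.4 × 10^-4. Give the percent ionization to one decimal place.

1.8%

CH3CH(OH)COOH ⇌ CH3CH(OH)COO- + H+; let x = [H+] at equilibrium.
x ≈ √(Ka·C₀) = √(1.4 × 10^-4 × 0.413) = 7.60 × 10^-3 M
Fraction ionized = 7.60 × 10^-3 / 0.413 = 0.0184 → 1.8%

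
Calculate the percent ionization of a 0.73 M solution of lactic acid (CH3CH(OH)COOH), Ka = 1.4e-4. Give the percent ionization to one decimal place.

CH3CH(OH)COOH ⇌ CH3CH(OH)COO- + H+; let x = [H+] at equilibrium.
x ≈ √(Ka·C₀) = √(1.4 × 10^-4 × 0.73) = 1.01 × 10^-2 M
Fraction ionized = 1.01 × 10^-2 / 0.73 = 0.0138 → 1.4%

1.4%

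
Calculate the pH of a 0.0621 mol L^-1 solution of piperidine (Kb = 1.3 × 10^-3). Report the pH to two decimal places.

pH = 11.92

C5H10NH + H2O ⇌ C5H10NH2+ + OH-
From the ICE table, Kb = x²/(0.0621 − x) = 1.3 × 10^-3.
Here C₀/Kb ≈ 47.8, so the small-x approximation fails. Use the quadratic:
x = [−0.0013 + √(0.0013² + 0.000323)]/2 = 8.36 × 10^-3 M
pOH = 2.08, so pH = 14.00 − pOH = 11.92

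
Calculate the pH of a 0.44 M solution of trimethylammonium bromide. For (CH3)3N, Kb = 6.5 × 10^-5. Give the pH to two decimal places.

(CH3)3NH+ is the conjugate acid of the weak base (CH3)3N.
Ka = Kw/Kb = 1.0×10^-14 / 6.5 × 10^-5 = 1.54 × 10^-10
Ka = x²/(0.44 − x) = 1.54 × 10^-10
Assume x ≪ 0.44: x ≈ √(1.54 × 10^-10 × 0.44) = 8.23 × 10^-6 M
pH = −log[H+] = −log(8.23 × 10^-6) = 5.08

pH = 5.08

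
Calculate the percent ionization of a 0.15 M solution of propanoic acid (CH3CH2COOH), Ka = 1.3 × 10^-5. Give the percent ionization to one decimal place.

CH3CH2COOH ⇌ CH3CH2COO- + H+; let x = [H+] at equilibrium.
x ≈ √(Ka·C₀) = √(1.3 × 10^-5 × 0.15) = 1.40 × 10^-3 M
% ionization = x/C₀ × 100% = 1.40 × 10^-3/0.15 × 100% = 0.9%

0.9%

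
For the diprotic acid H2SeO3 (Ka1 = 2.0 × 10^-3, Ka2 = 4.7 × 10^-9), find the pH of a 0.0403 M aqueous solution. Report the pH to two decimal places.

pH = 2.10

Since Ka1 ≫ Ka2, the first ionization dominates [H+].
Ka1 = x²/(0.0403 − x) = 2.0 × 10^-3
Solving the quadratic: x = (−Ka1 + √(Ka1² + 4·Ka1·C₀))/2 = 8.03 × 10^-3 M
pH = −log(8.03 × 10^-3) = 2.10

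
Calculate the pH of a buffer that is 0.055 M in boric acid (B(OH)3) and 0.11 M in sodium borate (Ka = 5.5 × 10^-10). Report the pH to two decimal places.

pH = 9.56

pKa = −log(5.5 × 10^-10) = 9.260
Using pH = pKa + log([base]/[acid]) with [base]/[acid] = 0.11/0.055:
pH = 9.260 + (+0.301) = 9.56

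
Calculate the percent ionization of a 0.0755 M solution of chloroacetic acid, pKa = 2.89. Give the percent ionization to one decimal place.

12.2%

ClCH2COOH ⇌ ClCH2COO- + H+; let x = [H+] at equilibrium.
Ka = 10^(−2.89) = 1.29 × 10^-3
Ka = x²/(C₀ − x); solving the quadratic gives x = 9.24 × 10^-3 M.
% ionization = x/C₀ × 100% = 9.24 × 10^-3/0.0755 × 100% = 12.2%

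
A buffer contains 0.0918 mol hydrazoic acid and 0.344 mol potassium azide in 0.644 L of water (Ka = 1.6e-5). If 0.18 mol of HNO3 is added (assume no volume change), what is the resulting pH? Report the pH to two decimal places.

pH = 4.58

After neutralization: n(HN3) = 0.272 mol, n(N3-) = 0.164 mol.
pKa = −log(1.6 × 10^-5) = 4.796
pH = pKa + log(n_N3-/n_HN3) = 4.796 + log(0.164/0.272) = 4.796 + (-0.220)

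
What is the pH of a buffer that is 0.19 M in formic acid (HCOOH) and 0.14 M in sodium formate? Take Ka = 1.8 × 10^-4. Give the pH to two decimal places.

pKa = −log(1.8 × 10^-4) = 3.745
Using pH = pKa + log([base]/[acid]) with [base]/[acid] = 0.14/0.19:
pH = 3.745 + (-0.133) = 3.61

pH = 3.61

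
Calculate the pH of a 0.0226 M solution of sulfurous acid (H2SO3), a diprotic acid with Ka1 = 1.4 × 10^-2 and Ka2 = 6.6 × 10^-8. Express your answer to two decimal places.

Ka1 ≫ Ka2, so treat the first dissociation as the only significant source of H+.
Ka1 = x²/(0.0226 − x) = 1.4 × 10^-2
Solving the quadratic: x = (−Ka1 + √(Ka1² + 4·Ka1·C₀))/2 = 1.21 × 10^-2 M
pH = −log(1.21 × 10^-2) = 1.92

pH = 1.92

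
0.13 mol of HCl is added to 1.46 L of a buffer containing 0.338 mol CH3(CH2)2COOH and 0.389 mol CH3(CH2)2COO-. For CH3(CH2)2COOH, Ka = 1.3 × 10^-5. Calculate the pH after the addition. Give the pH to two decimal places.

After neutralization: n(CH3(CH2)2COOH) = 0.468 mol, n(CH3(CH2)2COO-) = 0.259 mol.
pKa = −log(1.3 × 10^-5) = 4.886
Henderson–Hasselbalch with mole ratio 0.259/0.468: pH = 4.886 + (-0.257)

pH = 4.63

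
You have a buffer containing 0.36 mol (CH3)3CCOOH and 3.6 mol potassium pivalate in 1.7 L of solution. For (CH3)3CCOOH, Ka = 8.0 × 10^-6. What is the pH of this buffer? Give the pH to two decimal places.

pH = 6.10

pKa = −log(8.0 × 10^-6) = 5.097
Henderson–Hasselbalch: pH = pKa + log([(CH3)3CCOO-]/[(CH3)3CCOOH]) = 5.097 + log(3.6/0.36)
pH = 5.097 + (+1.000) = 6.10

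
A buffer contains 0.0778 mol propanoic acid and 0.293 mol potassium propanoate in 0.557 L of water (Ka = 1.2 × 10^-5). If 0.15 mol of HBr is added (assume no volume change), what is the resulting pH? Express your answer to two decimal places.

After neutralization: n(CH3CH2COOH) = 0.228 mol, n(CH3CH2COO-) = 0.143 mol.
pKa = −log(1.2 × 10^-5) = 4.921
pH = pKa + log([A⁻]/[HA]) = 4.921 + log(0.143/0.228) = 4.921 -0.203

pH = 4.72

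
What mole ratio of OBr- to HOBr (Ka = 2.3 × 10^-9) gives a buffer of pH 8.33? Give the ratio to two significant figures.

ratio = 0.49

pKa = -log(2.3 × 10^-9) = 8.638
pH = pKa + log(r) ⇒ log(r) = 8.33 − 8.638 = -0.308
r = [OBr-]/[HOBr] = 10^(-0.308) = 0.492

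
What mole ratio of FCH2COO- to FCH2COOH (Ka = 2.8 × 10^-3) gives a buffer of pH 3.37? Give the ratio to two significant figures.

ratio = 6.6

pKa = -log(2.8 × 10^-3) = 2.553
pH = pKa + log(r) ⇒ log(r) = 3.37 − 2.553 = +0.817
r = [FCH2COO-]/[FCH2COOH] = 10^(+0.817) = 6.56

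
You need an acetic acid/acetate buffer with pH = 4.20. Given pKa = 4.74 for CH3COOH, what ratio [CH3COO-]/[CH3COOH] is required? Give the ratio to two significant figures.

ratio = 0.29

pH = pKa + log(r) ⇒ log(r) = 4.20 − 4.74 = -0.54
r = [CH3COO-]/[CH3COOH] = 10^(-0.54) = 0.288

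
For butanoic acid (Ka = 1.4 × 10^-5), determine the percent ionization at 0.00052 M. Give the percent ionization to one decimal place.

CH3(CH2)2COOH ⇌ CH3(CH2)2COO- + H+; let x = [H+] at equilibrium.
Ka = x²/(C₀ − x); solving the quadratic gives x = 7.86 × 10^-5 M.
Fraction ionized = 7.86 × 10^-5 / 0.00052 = 0.1512 → 15.1%

15.1%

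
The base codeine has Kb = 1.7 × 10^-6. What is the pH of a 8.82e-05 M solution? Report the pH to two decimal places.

C18H21NO3 + H2O ⇌ C18H22NO3+ + OH-
Kb = [OH-]²/(8.82e-05 − [OH-]) = 1.7 × 10^-6
Here C₀/Kb ≈ 51.9, so the small-[OH-] approximation fails. Use the quadratic:
[OH-] = (−Kb + √(Kb² + 4·Kb·C₀))/2 = 1.14 × 10^-5 M
pOH = 4.94, so pH = 14.00 − pOH = 9.06

pH = 9.06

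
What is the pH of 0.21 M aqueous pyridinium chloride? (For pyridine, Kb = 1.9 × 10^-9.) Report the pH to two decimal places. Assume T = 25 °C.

C5H5NH+ is the conjugate acid of the weak base C5H5N.
Ka = Kw/Kb = 1.0×10^-14 / 1.9 × 10^-9 = 5.26 × 10^-6
Ka = [H+]²/(0.21 − [H+]) = 5.26 × 10^-6
Assume [H+] ≪ 0.21: [H+] ≈ √(5.26 × 10^-6 × 0.21) = 1.05 × 10^-3 M
pH = −log(1.05 × 10^-3) = 2.98

pH = 2.98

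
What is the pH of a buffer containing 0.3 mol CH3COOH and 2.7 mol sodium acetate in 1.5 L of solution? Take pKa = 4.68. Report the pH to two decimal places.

pH = 5.63

Using pH = pKa + log([base]/[acid]) with [base]/[acid] = 2.7/0.3:
pH = 4.68 + (+0.954) = 5.63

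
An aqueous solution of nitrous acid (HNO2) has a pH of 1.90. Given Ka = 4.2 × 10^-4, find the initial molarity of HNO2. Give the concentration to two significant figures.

C₀ = 3.9 × 10^-1 M

[H+] = 10^(-1.90) = 1.26 × 10^-2 M = x
Ka = x²/(C₀ − x) ⇒ C₀ = x + x²/Ka
C₀ = 1.26 × 10^-2 + (1.26 × 10^-2)²/(4.2 × 10^-4) = 3.91 × 10^-1 M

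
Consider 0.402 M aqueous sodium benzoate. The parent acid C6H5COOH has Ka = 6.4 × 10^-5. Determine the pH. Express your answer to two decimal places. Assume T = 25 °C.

pH = 8.90

C6H5COO- is the conjugate base of the weak acid C6H5COOH.
Kb = Kw/Ka = 1.0×10^-14 / 6.4 × 10^-5 = 1.56 × 10^-10
From the ICE table, Kb = x²/(0.402 − x) = 1.56 × 10^-10.
Assume x ≪ 0.402: x ≈ √(1.56 × 10^-10 × 0.402) = 7.92 × 10^-6 M
Check: 0.002% ionized — well under 5%, approximation valid.
pOH = −log(7.92 × 10^-6) = 5.10; pH = 14.00 − 5.10 = 8.90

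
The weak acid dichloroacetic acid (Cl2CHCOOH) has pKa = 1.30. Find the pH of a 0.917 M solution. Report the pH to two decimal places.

pH = 0.72

Cl2CHCOOH ⇌ Cl2CHCOO- + H+
Ka = 10^(−1.30) = 5.01 × 10^-2
From the ICE table, Ka = [H+]²/(0.917 − [H+]) = 5.01 × 10^-2.
Here C₀/Ka ≈ 18.3, so the small-[H+] approximation fails. Use the quadratic:
[H+] = (−Ka + √(Ka² + 4·Ka·C₀))/2 = 1.91 × 10^-1 M
pH = −log[H+] = −log(1.91 × 10^-1) = 0.72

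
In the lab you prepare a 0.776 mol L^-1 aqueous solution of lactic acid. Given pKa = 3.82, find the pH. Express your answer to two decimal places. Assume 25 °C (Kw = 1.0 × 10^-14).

CH3CH(OH)COOH ⇌ CH3CH(OH)COO- + H+
Ka = 10^(−3.82) = 1.51 × 10^-4
From the ICE table, Ka = x²/(0.776 − x) = 1.51 × 10^-4.
Since Ka ≪ C₀, x ≈ √(Ka·C₀) = 1.08 × 10^-2 M.
Check: 1.4% ionized — well under 5%, approximation valid.
pH = −log(1.08 × 10^-2) = 1.97

pH = 1.97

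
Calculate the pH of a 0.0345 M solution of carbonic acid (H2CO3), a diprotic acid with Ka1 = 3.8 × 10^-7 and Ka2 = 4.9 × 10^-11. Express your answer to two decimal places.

pH = 3.94

Since Ka1 ≫ Ka2, the first ionization dominates [H+].
Ka1 = x²/(0.0345 − x) = 3.8 × 10^-7
x ≈ √(3.8 × 10^-7 × 0.0345) = 1.14 × 10^-4 M
pH = −log(1.14 × 10^-4) = 3.94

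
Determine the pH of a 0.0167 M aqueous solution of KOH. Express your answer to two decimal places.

KOH is a strong base; [OH-] = 0.0167 M.
pOH = -log(0.0167) = 1.78
pH = 14.00 - 1.78 = 12.22

pH = 12.22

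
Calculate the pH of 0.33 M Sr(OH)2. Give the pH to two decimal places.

pH = 13.82

Sr(OH)2 is a strong base (each formula unit releases 2 OH-); [OH-] = 0.66 M.
pOH = -log(0.66) = 0.18
pH = 14.00 - 0.18 = 13.82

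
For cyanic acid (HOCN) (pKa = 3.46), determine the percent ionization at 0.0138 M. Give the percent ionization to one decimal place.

HOCN ⇌ OCN- + H+; let x = [H+] at equilibrium.
Ka = 10^(−3.46) = 3.47 × 10^-4
Ka = x²/(C₀ − x); solving the quadratic gives x = 2.02 × 10^-3 M.
Fraction ionized = 2.02 × 10^-3 / 0.0138 = 0.1464 → 14.6%

14.6%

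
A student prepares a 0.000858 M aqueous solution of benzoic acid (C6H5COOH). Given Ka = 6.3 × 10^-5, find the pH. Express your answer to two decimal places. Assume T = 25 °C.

pH = 3.69

C6H5COOH ⇌ C6H5COO- + H+
Ka = [H+]²/(0.000858 − [H+]) = 6.3 × 10^-5
The 5% rule fails; solving [H+]² + Ka·[H+] − Ka·C₀ = 0 exactly:
[H+] = (−Ka + √(Ka² + 4·Ka·C₀))/2 = 2.03 × 10^-4 M
pH = −log[H+] = −log(2.03 × 10^-4) = 3.69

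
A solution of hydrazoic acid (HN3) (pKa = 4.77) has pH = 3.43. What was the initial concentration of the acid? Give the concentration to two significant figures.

C₀ = 8.5 × 10^-3 M

[H+] = 10^(-3.43) = 3.72 × 10^-4 M = x
Ka = 10^(−4.77) = 1.70 × 10^-5
Ka = x²/(C₀ − x) ⇒ C₀ = x + x²/Ka
C₀ = 3.72 × 10^-4 + (3.72 × 10^-4)²/(1.70 × 10^-5) = 8.51 × 10^-3 M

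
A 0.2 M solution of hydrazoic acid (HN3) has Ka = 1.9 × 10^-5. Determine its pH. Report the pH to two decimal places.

pH = 2.71

HN3 ⇌ N3- + H+
From the ICE table, Ka = [H+]²/(0.2 − [H+]) = 1.9 × 10^-5.
Neglecting [H+] in the denominator: [H+] = √(1.9 × 10^-5 × 0.2) = 1.95 × 10^-3 M
pH = −log[H+] = −log(1.95 × 10^-3) = 2.71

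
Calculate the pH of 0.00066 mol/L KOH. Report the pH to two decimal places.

pH = 10.82

KOH is a strong base; [OH-] = 0.00066 M.
pOH = -log(0.00066) = 3.18
pH = 14.00 - 3.18 = 10.82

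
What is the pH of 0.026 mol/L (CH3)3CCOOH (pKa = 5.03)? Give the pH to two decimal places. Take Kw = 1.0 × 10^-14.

(CH3)3CCOOH ⇌ (CH3)3CCOO- + H+
Ka = 10^(−5.03) = 9.33 × 10^-6
Ka = [H+]²/(0.026 − [H+]) = 9.33 × 10^-6
Since Ka ≪ C₀, [H+] ≈ √(Ka·C₀) = 4.93 × 10^-4 M.
([H+]/C₀ = 1.9% < 5%, so the approximation holds.)
pH = −log(4.93 × 10^-4) = 3.31

pH = 3.31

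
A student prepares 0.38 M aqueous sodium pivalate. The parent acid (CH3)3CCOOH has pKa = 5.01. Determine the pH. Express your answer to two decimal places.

pH = 9.29

(CH3)3CCOO- is the conjugate base of the weak acid (CH3)3CCOOH.
Ka = 10^(−5.01) = 9.77 × 10^-6
Kb = Kw/Ka = 1.0×10^-14 / 9.77 × 10^-6 = 1.02 × 10^-9
Let x = [OH-] at equilibrium. Kb = x²/(0.38 − x).
Assume x ≪ 0.38: x ≈ √(1.02 × 10^-9 × 0.38) = 1.97 × 10^-5 M
pOH = −log(1.97 × 10^-5) = 4.71; pH = 14.00 − 4.71 = 9.29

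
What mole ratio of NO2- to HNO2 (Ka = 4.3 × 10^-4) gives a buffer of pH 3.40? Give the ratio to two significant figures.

pKa = -log(4.3 × 10^-4) = 3.367
pH = pKa + log(r) ⇒ log(r) = 3.40 − 3.367 = +0.033
r = [NO2-]/[HNO2] = 10^(+0.033) = 1.08

ratio = 1.1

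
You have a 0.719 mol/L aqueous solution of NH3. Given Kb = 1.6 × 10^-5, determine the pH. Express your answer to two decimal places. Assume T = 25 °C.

NH3 + H2O ⇌ NH4+ + OH-
From the ICE table, Kb = x²/(0.719 − x) = 1.6 × 10^-5.
Assume x ≪ 0.719: x ≈ √(1.6 × 10^-5 × 0.719) = 3.39 × 10^-3 M
Check: 0.47% ionized — well under 5%, approximation valid.
pOH = 2.47, so pH = 14.00 − pOH = 11.53

pH = 11.53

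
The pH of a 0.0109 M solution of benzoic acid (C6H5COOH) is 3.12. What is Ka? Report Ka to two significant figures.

[H+] = 10^(-3.12) = 7.59 × 10^-4 M
At equilibrium [HA] = 0.0109 − 7.59 × 10^-4 = 1.01 × 10^-2 M
Ka = [H+][A-]/[HA] = (7.59 × 10^-4)² / 1.01 × 10^-2 = 5.7 × 10^-5

Ka = 5.7 × 10^-5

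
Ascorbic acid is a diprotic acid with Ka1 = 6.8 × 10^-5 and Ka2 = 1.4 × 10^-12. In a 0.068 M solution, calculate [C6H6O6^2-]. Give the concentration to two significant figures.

First ionization gives [H+] ≈ [HC6H6O6-] = 2.15 × 10^-3 M.
Second step: Ka2 = [H+][C6H6O6^2-]/[HC6H6O6-] ≈ [C6H6O6^2-] (since [H+] ≈ [HC6H6O6-]).
So [C6H6O6^2-] ≈ Ka2.

1.4 × 10^-12 M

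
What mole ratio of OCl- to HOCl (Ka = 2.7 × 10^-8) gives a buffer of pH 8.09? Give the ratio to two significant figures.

pKa = -log(2.7 × 10^-8) = 7.569
pH = pKa + log(r) ⇒ log(r) = 8.09 − 7.569 = +0.521
r = [OCl-]/[HOCl] = 10^(+0.521) = 3.32

ratio = 3.3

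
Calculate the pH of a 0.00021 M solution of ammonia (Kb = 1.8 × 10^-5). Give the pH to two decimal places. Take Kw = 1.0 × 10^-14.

NH3 + H2O ⇌ NH4+ + OH-
From the ICE table, Kb = x²/(0.00021 − x) = 1.8 × 10^-5.
The 5% rule fails; solving x² + Kb·x − Kb·C₀ = 0 exactly:
x = (−Kb + √(Kb² + 4·Kb·C₀))/2 = 5.31 × 10^-5 M
pOH = 4.27, so pH = 14.00 − pOH = 9.73

pH = 9.73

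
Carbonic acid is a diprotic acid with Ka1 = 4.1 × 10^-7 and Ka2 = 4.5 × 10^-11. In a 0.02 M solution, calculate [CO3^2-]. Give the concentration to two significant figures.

4.5 × 10^-11 M

First ionization gives [H+] ≈ [HCO3-] = 9.06 × 10^-5 M.
Second step: Ka2 = [H+][CO3^2-]/[HCO3-] ≈ [CO3^2-] (since [H+] ≈ [HCO3-]).
So [CO3^2-] ≈ Ka2.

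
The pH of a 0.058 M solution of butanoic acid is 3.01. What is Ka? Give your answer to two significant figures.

Ka = 1.7 × 10^-5

[H+] = 10^(-3.01) = 9.77 × 10^-4 M
At equilibrium [HA] = 0.058 − 9.77 × 10^-4 = 5.70 × 10^-2 M
Ka = [H+][A-]/[HA] = (9.77 × 10^-4)² / 5.70 × 10^-2 = 1.7 × 10^-5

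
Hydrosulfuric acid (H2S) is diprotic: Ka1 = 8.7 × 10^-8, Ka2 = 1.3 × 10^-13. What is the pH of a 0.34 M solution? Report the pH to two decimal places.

Ka1 ≫ Ka2, so treat the first dissociation as the only significant source of H+.
Ka1 = x²/(0.34 − x) = 8.7 × 10^-8
x ≈ √(8.7 × 10^-8 × 0.34) = 1.72 × 10^-4 M
pH = −log(1.72 × 10^-4) = 3.76

pH = 3.76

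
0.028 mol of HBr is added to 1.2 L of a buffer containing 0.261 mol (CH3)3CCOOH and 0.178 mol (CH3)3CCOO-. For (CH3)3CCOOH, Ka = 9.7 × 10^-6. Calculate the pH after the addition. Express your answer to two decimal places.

After neutralization: n((CH3)3CCOOH) = 0.289 mol, n((CH3)3CCOO-) = 0.15 mol.
pKa = −log(9.7 × 10^-6) = 5.013
pH = pKa + log([A⁻]/[HA]) = 5.013 + log(0.15/0.289) = 5.013 -0.285

pH = 4.73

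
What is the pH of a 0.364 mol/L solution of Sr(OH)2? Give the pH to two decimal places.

pH = 13.86

Sr(OH)2 is a strong base (each formula unit releases 2 OH-); [OH-] = 0.728 M.
pOH = -log(0.728) = 0.14
pH = 14.00 - 0.14 = 13.86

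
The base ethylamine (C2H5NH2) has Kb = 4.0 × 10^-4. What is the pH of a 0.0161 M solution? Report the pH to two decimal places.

C2H5NH2 + H2O ⇌ C2H5NH3+ + OH-
From the ICE table, Kb = x²/(0.0161 − x) = 4.0 × 10^-4.
The 5% rule fails; solving x² + Kb·x − Kb·C₀ = 0 exactly:
x = (−Kb + √(Kb² + 4·Kb·C₀))/2 = 2.35 × 10^-3 M
pOH = 2.63, so pH = 14.00 − pOH = 11.37

pH = 11.37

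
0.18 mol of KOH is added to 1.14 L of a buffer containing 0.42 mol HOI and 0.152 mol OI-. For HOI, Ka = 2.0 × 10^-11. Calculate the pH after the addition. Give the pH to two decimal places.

pH = 10.84

OH- converts HOI to OI-: HOI → 0.24 mol, OI- → 0.332 mol.
pKa = −log(2.0 × 10^-11) = 10.699
pH = pKa + log(n_OI-/n_HOI) = 10.699 + log(0.332/0.24) = 10.699 + (+0.141)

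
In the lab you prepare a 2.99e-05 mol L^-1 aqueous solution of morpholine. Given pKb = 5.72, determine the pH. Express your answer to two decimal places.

C4H8ONH + H2O ⇌ C4H8ONH2+ + OH-
Kb = 10^(−5.72) = 1.91 × 10^-6
From the ICE table, Kb = [OH-]²/(2.99e-05 − [OH-]) = 1.91 × 10^-6.
The 5% rule fails; solving [OH-]² + Kb·[OH-] − Kb·C₀ = 0 exactly:
[OH-] = [−1.91e-06 + √(1.91e-06² + 2.28e-10)]/2 = 6.66 × 10^-6 M
pOH = 5.18, so pH = 14.00 − pOH = 8.82

pH = 8.82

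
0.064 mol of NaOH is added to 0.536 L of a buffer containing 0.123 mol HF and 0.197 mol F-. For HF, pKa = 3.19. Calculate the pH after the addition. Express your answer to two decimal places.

pH = 3.84

After neutralization: n(HF) = 0.059 mol, n(F-) = 0.261 mol.
Henderson–Hasselbalch with mole ratio 0.261/0.059: pH = 3.19 + (+0.646)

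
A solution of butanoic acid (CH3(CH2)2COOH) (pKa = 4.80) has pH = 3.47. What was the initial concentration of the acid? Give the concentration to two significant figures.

[H+] = 10^(-3.47) = 3.39 × 10^-4 M = x
Ka = 10^(−4.80) = 1.58 × 10^-5
Ka = x²/(C₀ − x) ⇒ C₀ = x + x²/Ka
C₀ = 3.39 × 10^-4 + (3.39 × 10^-4)²/(1.58 × 10^-5) = 7.61 × 10^-3 M

C₀ = 7.6 × 10^-3 M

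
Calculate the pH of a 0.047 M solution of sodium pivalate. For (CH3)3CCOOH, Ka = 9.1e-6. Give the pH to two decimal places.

(CH3)3CCOO- is the conjugate base of the weak acid (CH3)3CCOOH.
Kb = Kw/Ka = 1.0×10^-14 / 9.1 × 10^-6 = 1.10 × 10^-9
Kb = x²/(0.047 − x) = 1.10 × 10^-9
Neglecting x in the denominator: x = √(1.10 × 10^-9 × 0.047) = 7.19 × 10^-6 M
Check: 0.015% ionized — well under 5%, approximation valid.
pOH = −log(7.19 × 10^-6) = 5.14; pH = 14.00 − 5.14 = 8.86

pH = 8.86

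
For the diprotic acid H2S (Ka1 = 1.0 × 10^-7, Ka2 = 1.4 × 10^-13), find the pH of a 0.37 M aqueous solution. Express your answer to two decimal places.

Ka1 ≫ Ka2, so treat the first dissociation as the only significant source of H+.
Ka1 = x²/(0.37 − x) = 1.0 × 10^-7
x ≈ √(1.0 × 10^-7 × 0.37) = 1.92 × 10^-4 M
pH = −log(1.92 × 10^-4) = 3.72

pH = 3.72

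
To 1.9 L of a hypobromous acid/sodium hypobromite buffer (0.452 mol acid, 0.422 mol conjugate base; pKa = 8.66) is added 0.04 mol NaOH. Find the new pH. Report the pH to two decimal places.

pH = 8.71

OH- converts HOBr to OBr-: HOBr → 0.412 mol, OBr- → 0.462 mol.
Henderson–Hasselbalch with mole ratio 0.462/0.412: pH = 8.66 + (+0.050)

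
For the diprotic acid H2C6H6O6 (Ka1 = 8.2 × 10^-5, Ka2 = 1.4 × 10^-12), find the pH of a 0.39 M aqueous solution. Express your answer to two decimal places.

Since Ka1 ≫ Ka2, the first ionization dominates [H+].
Ka1 = x²/(0.39 − x) = 8.2 × 10^-5
x ≈ √(8.2 × 10^-5 × 0.39) = 5.66 × 10^-3 M
pH = −log(5.66 × 10^-3) = 2.25

pH = 2.25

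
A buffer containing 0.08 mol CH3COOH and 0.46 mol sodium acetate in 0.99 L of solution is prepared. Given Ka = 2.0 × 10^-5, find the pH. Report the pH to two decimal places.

pH = 5.46

pKa = −log(2.0 × 10^-5) = 4.699
Henderson–Hasselbalch: pH = pKa + log([CH3COO-]/[CH3COOH]) = 4.699 + log(0.46/0.08)
pH = 4.699 + (+0.760) = 5.46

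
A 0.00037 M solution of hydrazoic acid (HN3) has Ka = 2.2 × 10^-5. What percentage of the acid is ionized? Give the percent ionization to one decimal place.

21.6%

HN3 ⇌ N3- + H+; let x = [H+] at equilibrium.
Ka = x²/(C₀ − x); solving the quadratic gives x = 7.99 × 10^-5 M.
% ionization = x/C₀ × 100% = 7.99 × 10^-5/0.00037 × 100% = 21.6%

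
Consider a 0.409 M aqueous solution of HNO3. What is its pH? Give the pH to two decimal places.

pH = 0.39

HNO3 is a strong acid and dissociates completely, so [H+] = 0.409 M.
pH = -log(0.409) = 0.39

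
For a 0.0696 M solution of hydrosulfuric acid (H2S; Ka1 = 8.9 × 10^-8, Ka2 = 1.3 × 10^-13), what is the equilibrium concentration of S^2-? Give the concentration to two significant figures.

First ionization gives [H+] ≈ [HS-] = 7.87 × 10^-5 M.
Second step: Ka2 = [H+][S^2-]/[HS-] ≈ [S^2-] (since [H+] ≈ [HS-]).
So [S^2-] ≈ Ka2.

1.3 × 10^-13 M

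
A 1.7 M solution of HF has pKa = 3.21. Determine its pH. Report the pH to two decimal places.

pH = 1.49

HF ⇌ F- + H+
Ka = 10^(−3.21) = 6.17 × 10^-4
From the ICE table, Ka = [H+]²/(1.7 − [H+]) = 6.17 × 10^-4.
Assume [H+] ≪ 1.7: [H+] ≈ √(6.17 × 10^-4 × 1.7) = 3.24 × 10^-2 M
Check: 1.9% ionized — well under 5%, approximation valid.
pH = −log(3.24 × 10^-2) = 1.49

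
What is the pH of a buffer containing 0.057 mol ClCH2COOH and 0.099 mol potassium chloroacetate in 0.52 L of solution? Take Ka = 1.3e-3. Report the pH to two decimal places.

pH = 3.13

pKa = −log(1.3 × 10^-3) = 2.886
pH = pKa + log([A⁻]/[HA]) = 2.886 + log(0.099/0.057)
pH = 2.886 + (+0.240) = 3.13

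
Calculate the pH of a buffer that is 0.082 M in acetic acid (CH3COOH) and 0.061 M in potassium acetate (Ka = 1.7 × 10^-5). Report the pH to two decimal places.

pKa = −log(1.7 × 10^-5) = 4.770
Henderson–Hasselbalch: pH = pKa + log([CH3COO-]/[CH3COOH]) = 4.770 + log(0.061/0.082)
pH = 4.770 + (-0.128) = 4.64

pH = 4.64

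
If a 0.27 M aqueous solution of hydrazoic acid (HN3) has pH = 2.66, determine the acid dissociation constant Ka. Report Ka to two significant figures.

[H+] = 10^(-2.66) = 2.19 × 10^-3 M
At equilibrium [HA] = 0.27 − 2.19 × 10^-3 = 2.68 × 10^-1 M
Ka = [H+][A-]/[HA] = (2.19 × 10^-3)² / 2.68 × 10^-1 = 1.8 × 10^-5

Ka = 1.8 × 10^-5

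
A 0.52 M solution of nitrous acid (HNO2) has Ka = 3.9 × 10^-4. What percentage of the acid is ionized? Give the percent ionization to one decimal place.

HNO2 ⇌ NO2- + H+; let x = [H+] at equilibrium.
x ≈ √(Ka·C₀) = √(3.9 × 10^-4 × 0.52) = 1.42 × 10^-2 M
% ionization = x/C₀ × 100% = 1.42 × 10^-2/0.52 × 100% = 2.7%

2.7%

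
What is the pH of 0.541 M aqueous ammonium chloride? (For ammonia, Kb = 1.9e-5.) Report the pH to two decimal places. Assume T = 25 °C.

pH = 4.77

NH4+ is the conjugate acid of the weak base NH3.
Ka = Kw/Kb = 1.0×10^-14 / 1.9 × 10^-5 = 5.26 × 10^-10
Ka = x²/(0.541 − x) = 5.26 × 10^-10
Assume x ≪ 0.541: x ≈ √(5.26 × 10^-10 × 0.541) = 1.69 × 10^-5 M
pH = −log[H+] = −log(1.69 × 10^-5) = 4.77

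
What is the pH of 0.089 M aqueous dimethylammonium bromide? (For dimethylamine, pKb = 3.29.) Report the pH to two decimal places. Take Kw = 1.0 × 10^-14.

pH = 5.88

(CH3)2NH2+ is the conjugate acid of the weak base (CH3)2NH.
Kb = 10^(−3.29) = 5.13 × 10^-4
Ka = Kw/Kb = 1.0×10^-14 / 5.13 × 10^-4 = 1.95 × 10^-11
Let x = [H+] at equilibrium. Ka = x²/(0.089 − x).
Since Ka ≪ C₀, x ≈ √(Ka·C₀) = 1.32 × 10^-6 M.
Check: 0.0015% ionized — well under 5%, approximation valid.
pH = −log(1.32 × 10^-6) = 5.88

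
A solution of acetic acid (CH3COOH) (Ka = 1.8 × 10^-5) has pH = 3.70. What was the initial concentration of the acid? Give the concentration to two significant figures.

C₀ = 2.4 × 10^-3 M

[H+] = 10^(-3.70) = 2.00 × 10^-4 M = x
Ka = x²/(C₀ − x) ⇒ C₀ = x + x²/Ka
C₀ = 2.00 × 10^-4 + (2.00 × 10^-4)²/(1.8 × 10^-5) = 2.42 × 10^-3 M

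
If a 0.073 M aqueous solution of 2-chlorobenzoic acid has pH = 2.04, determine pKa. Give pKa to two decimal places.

[H+] = 10^(-2.04) = 9.12 × 10^-3 M
At equilibrium [HA] = 0.073 − 9.12 × 10^-3 = 6.39 × 10^-2 M
Ka = [H+][A-]/[HA] = (9.12 × 10^-3)² / 6.39 × 10^-2 = 1.30 × 10^-3
pKa = -log(1.30 × 10^-3) = 2.89

pKa = 2.89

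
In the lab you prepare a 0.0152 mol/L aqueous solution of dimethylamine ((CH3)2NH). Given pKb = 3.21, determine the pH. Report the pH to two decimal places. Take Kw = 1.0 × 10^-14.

pH = 11.44

(CH3)2NH + H2O ⇌ (CH3)2NH2+ + OH-
Kb = 10^(−3.21) = 6.17 × 10^-4
Let x = [OH-] at equilibrium. Kb = x²/(0.0152 − x).
x is not negligible relative to C₀; solve x² + 0.000617·x − 9.38e-06 = 0.
x = (−Kb + √(Kb² + 4·Kb·C₀))/2 = 2.77 × 10^-3 M
pOH = 2.56, so pH = 14.00 − pOH = 11.44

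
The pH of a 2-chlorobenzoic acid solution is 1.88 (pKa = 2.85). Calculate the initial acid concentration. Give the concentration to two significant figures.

C₀ = 1.4 × 10^-1 M

[H+] = 10^(-1.88) = 1.32 × 10^-2 M = x
Ka = 10^(−2.85) = 1.41 × 10^-3
Ka = x²/(C₀ − x) ⇒ C₀ = x + x²/Ka
C₀ = 1.32 × 10^-2 + (1.32 × 10^-2)²/(1.41 × 10^-3) = 1.37 × 10^-1 M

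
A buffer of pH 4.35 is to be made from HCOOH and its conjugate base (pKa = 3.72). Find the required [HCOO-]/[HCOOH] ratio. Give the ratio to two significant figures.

pH = pKa + log(r) ⇒ log(r) = 4.35 − 3.72 = +0.63
r = [HCOO-]/[HCOOH] = 10^(+0.63) = 4.27

ratio = 4.3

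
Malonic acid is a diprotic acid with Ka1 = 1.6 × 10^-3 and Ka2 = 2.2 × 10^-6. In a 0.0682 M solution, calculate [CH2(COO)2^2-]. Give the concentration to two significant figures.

2.2 × 10^-6 M

First ionization gives [H+] ≈ [CH2(COOH)COO-] = 9.68 × 10^-3 M.
Second step: Ka2 = [H+][CH2(COO)2^2-]/[CH2(COOH)COO-] ≈ [CH2(COO)2^2-] (since [H+] ≈ [CH2(COOH)COO-]).
So [CH2(COO)2^2-] ≈ Ka2.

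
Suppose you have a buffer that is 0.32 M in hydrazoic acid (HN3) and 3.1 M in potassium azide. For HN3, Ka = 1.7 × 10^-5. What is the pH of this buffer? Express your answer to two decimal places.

pKa = −log(1.7 × 10^-5) = 4.770
Using pH = pKa + log([base]/[acid]) with [base]/[acid] = 3.1/0.32:
pH = 4.770 + (+0.986) = 5.76

pH = 5.76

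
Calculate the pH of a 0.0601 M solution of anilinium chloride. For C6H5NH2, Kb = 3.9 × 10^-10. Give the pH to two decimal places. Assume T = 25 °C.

C6H5NH3+ is the conjugate acid of the weak base C6H5NH2.
Ka = Kw/Kb = 1.0×10^-14 / 3.9 × 10^-10 = 2.56 × 10^-5
Ka = [H+]²/(0.0601 − [H+]) = 2.56 × 10^-5
Since Ka ≪ C₀, [H+] ≈ √(Ka·C₀) = 1.24 × 10^-3 M.
pH = −log(1.24 × 10^-3) = 2.91

pH = 2.91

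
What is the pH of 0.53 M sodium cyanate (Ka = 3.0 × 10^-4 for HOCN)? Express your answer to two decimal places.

pH = 8.62

OCN- is the conjugate base of the weak acid HOCN.
Kb = Kw/Ka = 1.0×10^-14 / 3.0 × 10^-4 = 3.33 × 10^-11
Kb = [OH-]²/(0.53 − [OH-]) = 3.33 × 10^-11
Since Kb ≪ C₀, [OH-] ≈ √(Kb·C₀) = 4.20 × 10^-6 M.
pOH = 5.38, so pH = 14.00 − pOH = 8.62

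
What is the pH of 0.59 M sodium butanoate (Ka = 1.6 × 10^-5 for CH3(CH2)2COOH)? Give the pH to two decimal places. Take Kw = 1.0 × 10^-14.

CH3(CH2)2COO- is the conjugate base of the weak acid CH3(CH2)2COOH.
Kb = Kw/Ka = 1.0×10^-14 / 1.6 × 10^-5 = 6.25 × 10^-10
Let x = [OH-] at equilibrium. Kb = x²/(0.59 − x).
Neglecting x in the denominator: x = √(6.25 × 10^-10 × 0.59) = 1.92 × 10^-5 M
Check: 0.0033% ionized — well under 5%, approximation valid.
pOH = 4.72, so pH = 14.00 − pOH = 9.28

pH = 9.28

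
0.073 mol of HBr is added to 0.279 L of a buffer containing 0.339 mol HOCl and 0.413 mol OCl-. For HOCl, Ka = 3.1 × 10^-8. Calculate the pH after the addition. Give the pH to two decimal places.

pH = 7.43

Added H+ converts OCl- to HOCl: HOCl → 0.412 mol, OCl- → 0.34 mol.
pKa = −log(3.1 × 10^-8) = 7.509
pH = pKa + log([A⁻]/[HA]) = 7.509 + log(0.34/0.412) = 7.509 -0.083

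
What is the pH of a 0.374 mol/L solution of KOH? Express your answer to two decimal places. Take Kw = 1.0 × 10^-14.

KOH is a strong base; [OH-] = 0.374 M.
pOH = -log(0.374) = 0.43
pH = 14.00 - 0.43 = 13.57

pH = 13.57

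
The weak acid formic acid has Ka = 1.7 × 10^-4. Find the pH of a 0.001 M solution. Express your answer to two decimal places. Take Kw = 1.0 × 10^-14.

HCOOH ⇌ HCOO- + H+
From the ICE table, Ka = [H+]²/(0.001 − [H+]) = 1.7 × 10^-4.
Here C₀/Ka ≈ 5.88, so the small-[H+] approximation fails. Use the quadratic:
[H+] = (−Ka + √(Ka² + 4·Ka·C₀))/2 = 3.36 × 10^-4 M
pH = −log(3.36 × 10^-4) = 3.47

pH = 3.47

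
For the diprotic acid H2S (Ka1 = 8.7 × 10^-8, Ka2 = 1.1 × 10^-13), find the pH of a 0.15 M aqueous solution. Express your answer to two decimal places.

pH = 3.94

Ka1 ≫ Ka2, so treat the first dissociation as the only significant source of H+.
Ka1 = x²/(0.15 − x) = 8.7 × 10^-8
x ≈ √(8.7 × 10^-8 × 0.15) = 1.14 × 10^-4 M
pH = −log(1.14 × 10^-4) = 3.94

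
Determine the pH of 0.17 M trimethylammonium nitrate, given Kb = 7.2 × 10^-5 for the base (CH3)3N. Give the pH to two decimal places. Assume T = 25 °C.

(CH3)3NH+ is the conjugate acid of the weak base (CH3)3N.
Ka = Kw/Kb = 1.0×10^-14 / 7.2 × 10^-5 = 1.39 × 10^-10
From the ICE table, Ka = [H+]²/(0.17 − [H+]) = 1.39 × 10^-10.
Since Ka ≪ C₀, [H+] ≈ √(Ka·C₀) = 4.86 × 10^-6 M.
([H+]/C₀ = 0.0029% < 5%, so the approximation holds.)
pH = −log[H+] = −log(4.86 × 10^-6) = 5.31

pH = 5.31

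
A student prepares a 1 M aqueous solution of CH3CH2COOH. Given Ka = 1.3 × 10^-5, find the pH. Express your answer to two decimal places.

CH3CH2COOH ⇌ CH3CH2COO- + H+
Let x = [H+] at equilibrium. Ka = x²/(1 − x).
Since Ka ≪ C₀, x ≈ √(Ka·C₀) = 3.61 × 10^-3 M.
Check: 0.36% ionized — well under 5%, approximation valid.
pH = −log[H+] = −log(3.61 × 10^-3) = 2.44

pH = 2.44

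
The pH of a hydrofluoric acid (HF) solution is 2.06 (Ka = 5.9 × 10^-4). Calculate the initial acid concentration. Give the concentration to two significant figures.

[H+] = 10^(-2.06) = 8.71 × 10^-3 M = x
Ka = x²/(C₀ − x) ⇒ C₀ = x + x²/Ka
C₀ = 8.71 × 10^-3 + (8.71 × 10^-3)²/(5.9 × 10^-4) = 1.37 × 10^-1 M

C₀ = 1.4 × 10^-1 M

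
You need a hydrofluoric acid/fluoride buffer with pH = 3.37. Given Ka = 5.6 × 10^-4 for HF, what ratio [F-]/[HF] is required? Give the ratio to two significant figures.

pKa = -log(5.6 × 10^-4) = 3.252
pH = pKa + log(r) ⇒ log(r) = 3.37 − 3.252 = +0.118
r = [F-]/[HF] = 10^(+0.118) = 1.31

ratio = 1.3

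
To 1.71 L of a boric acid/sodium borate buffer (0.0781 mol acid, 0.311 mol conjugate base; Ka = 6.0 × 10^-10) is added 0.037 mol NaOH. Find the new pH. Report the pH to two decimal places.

pH = 10.15

OH- converts B(OH)3 to B(OH)4-: B(OH)3 → 0.0411 mol, B(OH)4- → 0.348 mol.
pKa = −log(6.0 × 10^-10) = 9.222
pH = pKa + log([A⁻]/[HA]) = 9.222 + log(0.348/0.0411) = 9.222 +0.928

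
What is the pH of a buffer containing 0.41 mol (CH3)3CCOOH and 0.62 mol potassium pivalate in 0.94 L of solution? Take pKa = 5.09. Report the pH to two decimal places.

pH = 5.27

Henderson–Hasselbalch: pH = pKa + log([(CH3)3CCOO-]/[(CH3)3CCOOH]) = 5.09 + log(0.62/0.41)
pH = 5.09 + (+0.180) = 5.27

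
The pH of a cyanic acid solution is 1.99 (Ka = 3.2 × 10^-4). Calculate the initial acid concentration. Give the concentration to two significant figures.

C₀ = 3.4 × 10^-1 M

[H+] = 10^(-1.99) = 1.02 × 10^-2 M = x
Ka = x²/(C₀ − x) ⇒ C₀ = x + x²/Ka
C₀ = 1.02 × 10^-2 + (1.02 × 10^-2)²/(3.2 × 10^-4) = 3.35 × 10^-1 M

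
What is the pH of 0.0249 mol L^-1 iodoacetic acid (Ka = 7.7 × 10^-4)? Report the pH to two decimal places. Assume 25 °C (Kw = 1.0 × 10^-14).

pH = 2.40

ICH2COOH ⇌ ICH2COO- + H+
Ka = x²/(0.0249 − x) = 7.7 × 10^-4
The 5% rule fails; solving x² + Ka·x − Ka·C₀ = 0 exactly:
x = (−Ka + √(Ka² + 4·Ka·C₀))/2 = 4.01 × 10^-3 M
pH = −log(4.01 × 10^-3) = 2.40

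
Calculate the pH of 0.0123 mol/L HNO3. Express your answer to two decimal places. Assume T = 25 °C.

HNO3 is a strong acid and dissociates completely, so [H+] = 0.0123 M.
pH = -log(0.0123) = 1.91

pH = 1.91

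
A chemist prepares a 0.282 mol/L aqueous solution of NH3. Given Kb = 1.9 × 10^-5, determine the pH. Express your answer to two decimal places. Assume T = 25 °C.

pH = 11.36

NH3 + H2O ⇌ NH4+ + OH-
From the ICE table, Kb = x²/(0.282 − x) = 1.9 × 10^-5.
Since Kb ≪ C₀, x ≈ √(Kb·C₀) = 2.31 × 10^-3 M.
(x/C₀ = 0.82% < 5%, so the approximation holds.)
pOH = −log(2.31 × 10^-3) = 2.64; pH = 14.00 − 2.64 = 11.36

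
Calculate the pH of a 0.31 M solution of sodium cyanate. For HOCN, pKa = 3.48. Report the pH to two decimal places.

OCN- is the conjugate base of the weak acid HOCN.
Ka = 10^(−3.48) = 3.31 × 10^-4
Kb = Kw/Ka = 1.0×10^-14 / 3.31 × 10^-4 = 3.02 × 10^-11
Kb = [OH-]²/(0.31 − [OH-]) = 3.02 × 10^-11
Since Kb ≪ C₀, [OH-] ≈ √(Kb·C₀) = 3.06 × 10^-6 M.
pOH = 5.51, so pH = 14.00 − pOH = 8.49

pH = 8.49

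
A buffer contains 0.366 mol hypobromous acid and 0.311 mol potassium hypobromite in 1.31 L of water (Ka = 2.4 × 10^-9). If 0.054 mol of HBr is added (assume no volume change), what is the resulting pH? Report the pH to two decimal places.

After neutralization: n(HOBr) = 0.42 mol, n(OBr-) = 0.257 mol.
pKa = −log(2.4 × 10^-9) = 8.620
pH = pKa + log([A⁻]/[HA]) = 8.620 + log(0.257/0.42) = 8.620 -0.213

pH = 8.41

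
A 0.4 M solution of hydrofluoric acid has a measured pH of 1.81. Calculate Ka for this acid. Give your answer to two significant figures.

[H+] = 10^(-1.81) = 1.55 × 10^-2 M
At equilibrium [HA] = 0.4 − 1.55 × 10^-2 = 3.85 × 10^-1 M
Ka = [H+][A-]/[HA] = (1.55 × 10^-2)² / 3.85 × 10^-1 = 6.2 × 10^-4

Ka = 6.2 × 10^-4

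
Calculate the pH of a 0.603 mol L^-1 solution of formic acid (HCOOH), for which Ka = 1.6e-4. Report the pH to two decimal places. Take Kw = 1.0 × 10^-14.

pH = 2.01

HCOOH ⇌ HCOO- + H+
From the ICE table, Ka = [H+]²/(0.603 − [H+]) = 1.6 × 10^-4.
Assume [H+] ≪ 0.603: [H+] ≈ √(1.6 × 10^-4 × 0.603) = 9.82 × 10^-3 M
pH = −log(9.82 × 10^-3) = 2.01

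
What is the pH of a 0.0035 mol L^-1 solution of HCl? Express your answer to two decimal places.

pH = 2.46

HCl is a strong acid and dissociates completely, so [H+] = 0.0035 M.
pH = -log(0.0035) = 2.46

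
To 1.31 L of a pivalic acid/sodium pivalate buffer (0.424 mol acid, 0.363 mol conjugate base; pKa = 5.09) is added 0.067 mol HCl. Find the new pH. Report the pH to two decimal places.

pH = 4.87

Added H+ converts (CH3)3CCOO- to (CH3)3CCOOH: (CH3)3CCOOH → 0.491 mol, (CH3)3CCOO- → 0.296 mol.
pH = pKa + log([A⁻]/[HA]) = 5.09 + log(0.296/0.491) = 5.09 -0.220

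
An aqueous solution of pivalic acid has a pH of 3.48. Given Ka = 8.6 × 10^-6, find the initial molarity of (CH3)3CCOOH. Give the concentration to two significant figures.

[H+] = 10^(-3.48) = 3.31 × 10^-4 M = x
Ka = x²/(C₀ − x) ⇒ C₀ = x + x²/Ka
C₀ = 3.31 × 10^-4 + (3.31 × 10^-4)²/(8.6 × 10^-6) = 1.31 × 10^-2 M

C₀ = 1.3 × 10^-2 M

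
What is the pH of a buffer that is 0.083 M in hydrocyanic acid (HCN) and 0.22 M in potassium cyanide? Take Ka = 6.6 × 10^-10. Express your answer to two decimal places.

pKa = −log(6.6 × 10^-10) = 9.180
Henderson–Hasselbalch: pH = pKa + log([CN-]/[HCN]) = 9.180 + log(0.22/0.083)
pH = 9.180 + (+0.423) = 9.60

pH = 9.60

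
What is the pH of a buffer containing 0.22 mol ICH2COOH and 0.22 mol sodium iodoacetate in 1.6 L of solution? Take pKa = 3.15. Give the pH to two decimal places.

Using pH = pKa + log([base]/[acid]) with [base]/[acid] = 0.22/0.22:
pH = 3.15 + (+0.000) = 3.15

pH = 3.15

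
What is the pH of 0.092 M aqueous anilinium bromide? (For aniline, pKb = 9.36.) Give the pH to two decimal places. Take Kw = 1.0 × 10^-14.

C6H5NH3+ is the conjugate acid of the weak base C6H5NH2.
Kb = 10^(−9.36) = 4.37 × 10^-10
Ka = Kw/Kb = 1.0×10^-14 / 4.37 × 10^-10 = 2.29 × 10^-5
From the ICE table, Ka = [H+]²/(0.092 − [H+]) = 2.29 × 10^-5.
Since Ka ≪ C₀, [H+] ≈ √(Ka·C₀) = 1.45 × 10^-3 M.
([H+]/C₀ = 1.6% < 5%, so the approximation holds.)
pH = −log[H+] = −log(1.45 × 10^-3) = 2.84

pH = 2.84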